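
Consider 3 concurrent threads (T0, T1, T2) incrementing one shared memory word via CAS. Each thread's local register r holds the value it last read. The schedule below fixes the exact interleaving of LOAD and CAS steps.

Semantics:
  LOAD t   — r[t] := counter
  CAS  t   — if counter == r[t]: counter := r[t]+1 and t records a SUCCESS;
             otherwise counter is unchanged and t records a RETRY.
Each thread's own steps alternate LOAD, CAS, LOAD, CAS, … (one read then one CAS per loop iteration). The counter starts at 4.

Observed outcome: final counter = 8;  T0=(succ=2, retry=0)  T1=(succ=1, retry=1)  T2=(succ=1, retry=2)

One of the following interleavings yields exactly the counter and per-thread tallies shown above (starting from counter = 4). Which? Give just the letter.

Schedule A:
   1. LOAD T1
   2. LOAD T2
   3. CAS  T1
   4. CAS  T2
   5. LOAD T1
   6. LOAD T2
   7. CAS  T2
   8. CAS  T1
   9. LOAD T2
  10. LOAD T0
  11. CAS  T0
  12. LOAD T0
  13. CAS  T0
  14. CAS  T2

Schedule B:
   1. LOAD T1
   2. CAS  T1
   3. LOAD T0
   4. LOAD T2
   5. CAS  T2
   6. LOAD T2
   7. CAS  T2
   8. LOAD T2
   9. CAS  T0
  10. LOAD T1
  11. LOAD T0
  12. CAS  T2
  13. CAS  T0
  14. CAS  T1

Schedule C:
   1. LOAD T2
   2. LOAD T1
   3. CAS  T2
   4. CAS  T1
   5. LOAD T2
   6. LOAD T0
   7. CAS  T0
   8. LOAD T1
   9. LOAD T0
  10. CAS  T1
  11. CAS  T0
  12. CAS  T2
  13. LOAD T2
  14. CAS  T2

A

Tracing schedule A:
[1] T1.load  rd  (counter 4, T1.r 4)
[2] T2.load  rd  (counter 4, T2.r 4)
[3] T1.cas  hit  (counter 5, T1.r 4)
[4] T2.cas  miss  (counter 5, T2.r 4)
[5] T1.load  rd  (counter 5, T1.r 5)
[6] T2.load  rd  (counter 5, T2.r 5)
[7] T2.cas  hit  (counter 6, T2.r 5)
[8] T1.cas  miss  (counter 6, T1.r 5)
[9] T2.load  rd  (counter 6, T2.r 6)
[10] T0.load  rd  (counter 6, T0.r 6)
[11] T0.cas  hit  (counter 7, T0.r 6)
[12] T0.load  rd  (counter 7, T0.r 7)
[13] T0.cas  hit  (counter 8, T0.r 7)
[14] T2.cas  miss  (counter 8, T2.r 6)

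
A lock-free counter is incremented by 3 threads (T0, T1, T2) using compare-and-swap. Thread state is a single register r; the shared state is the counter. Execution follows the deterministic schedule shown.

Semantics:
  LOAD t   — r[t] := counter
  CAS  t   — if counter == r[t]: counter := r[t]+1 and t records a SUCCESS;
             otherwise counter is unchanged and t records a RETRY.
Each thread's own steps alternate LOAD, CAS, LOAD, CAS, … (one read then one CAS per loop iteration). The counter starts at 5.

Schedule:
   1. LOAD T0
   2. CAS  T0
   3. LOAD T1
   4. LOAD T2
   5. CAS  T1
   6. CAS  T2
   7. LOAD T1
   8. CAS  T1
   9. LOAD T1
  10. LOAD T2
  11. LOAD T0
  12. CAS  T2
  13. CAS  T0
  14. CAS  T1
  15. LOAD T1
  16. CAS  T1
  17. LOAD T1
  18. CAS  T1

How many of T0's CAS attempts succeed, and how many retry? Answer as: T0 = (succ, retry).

T0 LOAD — after: cnt=5, r=5 — load
T0 CAS — after: cnt=6, r=5 — ok
T1 LOAD — after: cnt=6, r=6 — load
T2 LOAD — after: cnt=6, r=6 — load
T1 CAS — after: cnt=7, r=6 — ok
T2 CAS — after: cnt=7, r=6 — retry
T1 LOAD — after: cnt=7, r=7 — load
T1 CAS — after: cnt=8, r=7 — ok
T1 LOAD — after: cnt=8, r=8 — load
T2 LOAD — after: cnt=8, r=8 — load
T0 LOAD — after: cnt=8, r=8 — load
T2 CAS — after: cnt=9, r=8 — ok
T0 CAS — after: cnt=9, r=8 — retry
T1 CAS — after: cnt=9, r=8 — retry
T1 LOAD — after: cnt=9, r=9 — load
T1 CAS — after: cnt=10, r=9 — ok
T1 LOAD — after: cnt=10, r=10 — load
T1 CAS — after: cnt=11, r=10 — ok

T0 = (1, 1)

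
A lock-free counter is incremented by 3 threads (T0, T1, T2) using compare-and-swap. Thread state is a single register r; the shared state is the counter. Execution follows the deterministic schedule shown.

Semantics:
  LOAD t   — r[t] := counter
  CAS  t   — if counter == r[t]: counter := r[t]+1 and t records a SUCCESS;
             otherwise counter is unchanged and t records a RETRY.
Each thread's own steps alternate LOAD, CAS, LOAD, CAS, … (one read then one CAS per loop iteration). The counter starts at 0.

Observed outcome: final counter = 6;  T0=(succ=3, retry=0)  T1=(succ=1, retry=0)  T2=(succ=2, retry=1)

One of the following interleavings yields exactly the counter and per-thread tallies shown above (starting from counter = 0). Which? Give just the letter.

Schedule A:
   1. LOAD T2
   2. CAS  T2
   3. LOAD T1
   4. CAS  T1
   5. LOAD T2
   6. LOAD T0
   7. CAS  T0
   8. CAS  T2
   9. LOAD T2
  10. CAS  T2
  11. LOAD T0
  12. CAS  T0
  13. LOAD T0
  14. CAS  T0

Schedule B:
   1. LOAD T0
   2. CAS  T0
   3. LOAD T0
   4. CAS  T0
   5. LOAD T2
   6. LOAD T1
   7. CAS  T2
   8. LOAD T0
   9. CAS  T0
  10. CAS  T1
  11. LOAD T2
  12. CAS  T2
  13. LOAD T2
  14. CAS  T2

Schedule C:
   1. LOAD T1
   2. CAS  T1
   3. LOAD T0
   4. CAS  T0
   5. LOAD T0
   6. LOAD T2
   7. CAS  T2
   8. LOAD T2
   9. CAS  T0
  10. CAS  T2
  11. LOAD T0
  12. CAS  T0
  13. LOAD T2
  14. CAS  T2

Tracing schedule A:
T2 LOAD — after: cnt=0, r=0 — load
T2 CAS — after: cnt=1, r=0 — ok
T1 LOAD — after: cnt=1, r=1 — load
T1 CAS — after: cnt=2, r=1 — ok
T2 LOAD — after: cnt=2, r=2 — load
T0 LOAD — after: cnt=2, r=2 — load
T0 CAS — after: cnt=3, r=2 — ok
T2 CAS — after: cnt=3, r=2 — retry
T2 LOAD — after: cnt=3, r=3 — load
T2 CAS — after: cnt=4, r=3 — ok
T0 LOAD — after: cnt=4, r=4 — load
T0 CAS — after: cnt=5, r=4 — ok
T0 LOAD — after: cnt=5, r=5 — load
T0 CAS — after: cnt=6, r=5 — ok

A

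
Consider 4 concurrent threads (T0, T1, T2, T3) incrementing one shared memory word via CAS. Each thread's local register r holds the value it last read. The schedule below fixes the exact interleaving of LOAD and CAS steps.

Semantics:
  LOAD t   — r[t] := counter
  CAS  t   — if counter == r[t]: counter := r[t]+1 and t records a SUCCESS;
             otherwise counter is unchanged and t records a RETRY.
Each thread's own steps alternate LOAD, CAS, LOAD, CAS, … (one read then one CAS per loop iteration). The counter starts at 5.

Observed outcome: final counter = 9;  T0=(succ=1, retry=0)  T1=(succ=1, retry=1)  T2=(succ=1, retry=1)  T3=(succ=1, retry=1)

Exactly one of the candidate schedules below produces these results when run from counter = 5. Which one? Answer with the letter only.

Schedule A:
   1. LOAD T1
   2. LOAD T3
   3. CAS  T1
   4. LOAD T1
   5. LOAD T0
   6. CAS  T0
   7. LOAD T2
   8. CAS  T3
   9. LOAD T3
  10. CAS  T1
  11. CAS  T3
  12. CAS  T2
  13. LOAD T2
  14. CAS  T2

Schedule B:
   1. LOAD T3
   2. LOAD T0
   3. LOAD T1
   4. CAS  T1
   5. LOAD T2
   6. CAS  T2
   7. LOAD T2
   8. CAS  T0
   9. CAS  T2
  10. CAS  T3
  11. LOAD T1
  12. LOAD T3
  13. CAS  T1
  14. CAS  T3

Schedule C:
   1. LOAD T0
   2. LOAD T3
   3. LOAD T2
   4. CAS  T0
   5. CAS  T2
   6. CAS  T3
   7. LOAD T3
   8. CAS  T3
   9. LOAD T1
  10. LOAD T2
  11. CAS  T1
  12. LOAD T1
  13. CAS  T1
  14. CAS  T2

A

Simulating candidate A:
   1) LOAD T1:  M=5  r_T1=5
   2) LOAD T3:  M=5  r_T3=5
   3) CAS  T1:  M=6  r_T1=5 ✓
   4) LOAD T1:  M=6  r_T1=6
   5) LOAD T0:  M=6  r_T0=6
   6) CAS  T0:  M=7  r_T0=6 ✓
   7) LOAD T2:  M=7  r_T2=7
   8) CAS  T3:  M=7  r_T3=5 ✗
   9) LOAD T3:  M=7  r_T3=7
  10) CAS  T1:  M=7  r_T1=6 ✗
  11) CAS  T3:  M=8  r_T3=7 ✓
  12) CAS  T2:  M=8  r_T2=7 ✗
  13) LOAD T2:  M=8  r_T2=8
  14) CAS  T2:  M=9  r_T2=8 ✓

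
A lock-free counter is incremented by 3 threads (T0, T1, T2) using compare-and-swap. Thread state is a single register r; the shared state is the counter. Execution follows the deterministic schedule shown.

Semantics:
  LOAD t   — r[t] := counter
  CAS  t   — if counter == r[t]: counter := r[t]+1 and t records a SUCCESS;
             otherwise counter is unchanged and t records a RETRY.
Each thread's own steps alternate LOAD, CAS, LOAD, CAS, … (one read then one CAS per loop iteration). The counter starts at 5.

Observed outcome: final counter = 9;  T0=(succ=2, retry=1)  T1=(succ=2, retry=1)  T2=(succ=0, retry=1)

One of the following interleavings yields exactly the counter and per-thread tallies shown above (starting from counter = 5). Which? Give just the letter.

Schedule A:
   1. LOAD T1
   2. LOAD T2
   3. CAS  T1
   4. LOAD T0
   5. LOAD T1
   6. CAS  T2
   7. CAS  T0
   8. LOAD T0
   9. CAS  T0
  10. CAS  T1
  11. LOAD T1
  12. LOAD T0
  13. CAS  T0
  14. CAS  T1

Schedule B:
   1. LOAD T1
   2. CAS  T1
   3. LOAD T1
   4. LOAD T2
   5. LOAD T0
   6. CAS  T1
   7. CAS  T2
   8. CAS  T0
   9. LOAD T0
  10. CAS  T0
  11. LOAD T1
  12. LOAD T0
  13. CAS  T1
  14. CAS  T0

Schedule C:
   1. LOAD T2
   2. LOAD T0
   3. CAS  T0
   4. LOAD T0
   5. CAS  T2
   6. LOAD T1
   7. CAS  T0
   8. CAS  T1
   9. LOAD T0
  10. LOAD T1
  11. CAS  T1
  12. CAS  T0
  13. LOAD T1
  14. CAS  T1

C

Tracing schedule C:
1. LOAD T2 → mem=5 r[T2]=5 [LOAD]
2. LOAD T0 → mem=5 r[T0]=5 [LOAD]
3. CAS T0 → mem=6 r[T0]=5 [OK]
4. LOAD T0 → mem=6 r[T0]=6 [LOAD]
5. CAS T2 → mem=6 r[T2]=5 [RETRY]
6. LOAD T1 → mem=6 r[T1]=6 [LOAD]
7. CAS T0 → mem=7 r[T0]=6 [OK]
8. CAS T1 → mem=7 r[T1]=6 [RETRY]
9. LOAD T0 → mem=7 r[T0]=7 [LOAD]
10. LOAD T1 → mem=7 r[T1]=7 [LOAD]
11. CAS T1 → mem=8 r[T1]=7 [OK]
12. CAS T0 → mem=8 r[T0]=7 [RETRY]
13. LOAD T1 → mem=8 r[T1]=8 [LOAD]
14. CAS T1 → mem=9 r[T1]=8 [OK]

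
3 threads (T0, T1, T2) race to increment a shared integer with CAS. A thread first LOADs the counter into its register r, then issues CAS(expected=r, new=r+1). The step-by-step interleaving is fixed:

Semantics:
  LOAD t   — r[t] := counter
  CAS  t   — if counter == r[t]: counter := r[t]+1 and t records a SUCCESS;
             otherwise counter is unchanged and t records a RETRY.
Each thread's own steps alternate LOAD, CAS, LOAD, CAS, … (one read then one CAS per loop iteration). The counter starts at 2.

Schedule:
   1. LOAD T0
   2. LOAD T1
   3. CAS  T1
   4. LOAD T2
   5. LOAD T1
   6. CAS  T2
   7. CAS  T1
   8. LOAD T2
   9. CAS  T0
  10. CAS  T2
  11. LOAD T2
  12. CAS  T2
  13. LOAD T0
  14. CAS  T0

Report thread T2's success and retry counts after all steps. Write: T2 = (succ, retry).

step 1: T0 LOAD ⇒ load; ctr=2 reg=2
step 2: T1 LOAD ⇒ load; ctr=2 reg=2
step 3: T1 CAS ⇒ ok; ctr=3 reg=2
step 4: T2 LOAD ⇒ load; ctr=3 reg=3
step 5: T1 LOAD ⇒ load; ctr=3 reg=3
step 6: T2 CAS ⇒ ok; ctr=4 reg=3
step 7: T1 CAS ⇒ retry; ctr=4 reg=3
step 8: T2 LOAD ⇒ load; ctr=4 reg=4
step 9: T0 CAS ⇒ retry; ctr=4 reg=2
step 10: T2 CAS ⇒ ok; ctr=5 reg=4
step 11: T2 LOAD ⇒ load; ctr=5 reg=5
step 12: T2 CAS ⇒ ok; ctr=6 reg=5
step 13: T0 LOAD ⇒ load; ctr=6 reg=6
step 14: T0 CAS ⇒ ok; ctr=7 reg=6

T2 = (3, 0)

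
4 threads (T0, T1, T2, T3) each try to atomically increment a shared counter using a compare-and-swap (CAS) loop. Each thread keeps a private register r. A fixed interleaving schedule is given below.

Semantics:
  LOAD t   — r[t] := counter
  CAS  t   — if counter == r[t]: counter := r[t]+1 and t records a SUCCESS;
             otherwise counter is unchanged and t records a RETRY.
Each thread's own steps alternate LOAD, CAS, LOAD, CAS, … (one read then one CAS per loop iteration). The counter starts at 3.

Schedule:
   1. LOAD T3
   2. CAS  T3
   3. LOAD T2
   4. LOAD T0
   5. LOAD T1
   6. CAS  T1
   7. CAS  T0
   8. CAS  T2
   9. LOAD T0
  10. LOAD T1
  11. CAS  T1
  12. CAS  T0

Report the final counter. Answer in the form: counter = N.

counter = 6

1. LOAD T3 → mem=3 r[T3]=3 [LOAD]
2. CAS T3 → mem=4 r[T3]=3 [OK]
3. LOAD T2 → mem=4 r[T2]=4 [LOAD]
4. LOAD T0 → mem=4 r[T0]=4 [LOAD]
5. LOAD T1 → mem=4 r[T1]=4 [LOAD]
6. CAS T1 → mem=5 r[T1]=4 [OK]
7. CAS T0 → mem=5 r[T0]=4 [RETRY]
8. CAS T2 → mem=5 r[T2]=4 [RETRY]
9. LOAD T0 → mem=5 r[T0]=5 [LOAD]
10. LOAD T1 → mem=5 r[T1]=5 [LOAD]
11. CAS T1 → mem=6 r[T1]=5 [OK]
12. CAS T0 → mem=6 r[T0]=5 [RETRY]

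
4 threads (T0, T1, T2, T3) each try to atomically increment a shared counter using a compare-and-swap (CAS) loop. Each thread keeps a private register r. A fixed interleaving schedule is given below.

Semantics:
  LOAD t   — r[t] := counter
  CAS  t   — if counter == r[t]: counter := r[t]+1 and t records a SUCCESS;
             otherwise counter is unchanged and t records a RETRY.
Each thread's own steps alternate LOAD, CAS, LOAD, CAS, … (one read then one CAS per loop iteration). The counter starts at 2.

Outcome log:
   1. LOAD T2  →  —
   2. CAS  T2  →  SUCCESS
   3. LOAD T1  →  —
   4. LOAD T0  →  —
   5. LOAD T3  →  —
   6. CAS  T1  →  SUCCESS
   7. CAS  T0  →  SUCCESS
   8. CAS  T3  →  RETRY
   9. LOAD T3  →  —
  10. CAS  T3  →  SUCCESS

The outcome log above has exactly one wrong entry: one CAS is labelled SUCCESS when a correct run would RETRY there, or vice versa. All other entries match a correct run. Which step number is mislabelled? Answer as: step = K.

Re-executing:
   1) LOAD T2:  M=2  r_T2=2
   2) CAS  T2:  M=3  r_T2=2 ✓
   3) LOAD T1:  M=3  r_T1=3
   4) LOAD T0:  M=3  r_T0=3
   5) LOAD T3:  M=3  r_T3=3
   6) CAS  T1:  M=4  r_T1=3 ✓
   7) CAS  T0:  M=4  r_T0=3 ✗
   8) CAS  T3:  M=4  r_T3=3 ✗
   9) LOAD T3:  M=4  r_T3=4
  10) CAS  T3:  M=5  r_T3=4 ✓
Log disagrees first at step 7.

step = 7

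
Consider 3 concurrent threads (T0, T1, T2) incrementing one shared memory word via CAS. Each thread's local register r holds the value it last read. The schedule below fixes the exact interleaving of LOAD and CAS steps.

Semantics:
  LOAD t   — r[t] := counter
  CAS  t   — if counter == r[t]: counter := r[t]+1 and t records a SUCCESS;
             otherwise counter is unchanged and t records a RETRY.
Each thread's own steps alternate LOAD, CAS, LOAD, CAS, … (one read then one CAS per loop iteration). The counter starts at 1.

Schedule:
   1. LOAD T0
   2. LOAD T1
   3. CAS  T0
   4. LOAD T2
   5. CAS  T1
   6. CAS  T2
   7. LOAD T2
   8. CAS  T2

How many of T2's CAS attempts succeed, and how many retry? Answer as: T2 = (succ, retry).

T0 LOAD — after: cnt=1, r=1 — load
T1 LOAD — after: cnt=1, r=1 — load
T0 CAS — after: cnt=2, r=1 — ok
T2 LOAD — after: cnt=2, r=2 — load
T1 CAS — after: cnt=2, r=1 — retry
T2 CAS — after: cnt=3, r=2 — ok
T2 LOAD — after: cnt=3, r=3 — load
T2 CAS — after: cnt=4, r=3 — ok

T2 = (2, 0)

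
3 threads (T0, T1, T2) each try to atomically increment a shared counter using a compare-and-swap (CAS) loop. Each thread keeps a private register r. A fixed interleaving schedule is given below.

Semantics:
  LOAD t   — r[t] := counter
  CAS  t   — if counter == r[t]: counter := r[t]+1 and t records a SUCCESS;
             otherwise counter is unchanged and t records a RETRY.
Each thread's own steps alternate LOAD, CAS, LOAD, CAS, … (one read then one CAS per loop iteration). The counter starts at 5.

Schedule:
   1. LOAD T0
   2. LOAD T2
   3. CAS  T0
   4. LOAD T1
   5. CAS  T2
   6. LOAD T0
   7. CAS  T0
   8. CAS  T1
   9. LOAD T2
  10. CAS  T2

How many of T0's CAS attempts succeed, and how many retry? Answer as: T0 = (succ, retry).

T0 LOAD — after: cnt=5, r=5 — load
T2 LOAD — after: cnt=5, r=5 — load
T0 CAS — after: cnt=6, r=5 — ok
T1 LOAD — after: cnt=6, r=6 — load
T2 CAS — after: cnt=6, r=5 — retry
T0 LOAD — after: cnt=6, r=6 — load
T0 CAS — after: cnt=7, r=6 — ok
T1 CAS — after: cnt=7, r=6 — retry
T2 LOAD — after: cnt=7, r=7 — load
T2 CAS — after: cnt=8, r=7 — ok

T0 = (2, 0)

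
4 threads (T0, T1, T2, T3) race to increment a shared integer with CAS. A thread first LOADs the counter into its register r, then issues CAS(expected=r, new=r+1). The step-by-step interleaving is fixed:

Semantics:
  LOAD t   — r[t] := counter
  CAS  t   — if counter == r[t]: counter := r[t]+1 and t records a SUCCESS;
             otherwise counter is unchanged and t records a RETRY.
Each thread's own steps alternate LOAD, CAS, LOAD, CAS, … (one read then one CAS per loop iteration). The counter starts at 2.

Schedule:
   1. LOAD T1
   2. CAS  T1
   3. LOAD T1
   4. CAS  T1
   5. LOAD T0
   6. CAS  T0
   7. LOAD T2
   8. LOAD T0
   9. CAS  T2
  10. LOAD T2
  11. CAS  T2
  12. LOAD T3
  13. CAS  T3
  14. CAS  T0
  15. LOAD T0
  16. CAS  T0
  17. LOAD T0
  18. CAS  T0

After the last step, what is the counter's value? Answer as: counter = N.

   1) LOAD T1:  M=2  r_T1=2
   2) CAS  T1:  M=3  r_T1=2 ✓
   3) LOAD T1:  M=3  r_T1=3
   4) CAS  T1:  M=4  r_T1=3 ✓
   5) LOAD T0:  M=4  r_T0=4
   6) CAS  T0:  M=5  r_T0=4 ✓
   7) LOAD T2:  M=5  r_T2=5
   8) LOAD T0:  M=5  r_T0=5
   9) CAS  T2:  M=6  r_T2=5 ✓
  10) LOAD T2:  M=6  r_T2=6
  11) CAS  T2:  M=7  r_T2=6 ✓
  12) LOAD T3:  M=7  r_T3=7
  13) CAS  T3:  M=8  r_T3=7 ✓
  14) CAS  T0:  M=8  r_T0=5 ✗
  15) LOAD T0:  M=8  r_T0=8
  16) CAS  T0:  M=9  r_T0=8 ✓
  17) LOAD T0:  M=9  r_T0=9
  18) CAS  T0:  M=10  r_T0=9 ✓

counter = 10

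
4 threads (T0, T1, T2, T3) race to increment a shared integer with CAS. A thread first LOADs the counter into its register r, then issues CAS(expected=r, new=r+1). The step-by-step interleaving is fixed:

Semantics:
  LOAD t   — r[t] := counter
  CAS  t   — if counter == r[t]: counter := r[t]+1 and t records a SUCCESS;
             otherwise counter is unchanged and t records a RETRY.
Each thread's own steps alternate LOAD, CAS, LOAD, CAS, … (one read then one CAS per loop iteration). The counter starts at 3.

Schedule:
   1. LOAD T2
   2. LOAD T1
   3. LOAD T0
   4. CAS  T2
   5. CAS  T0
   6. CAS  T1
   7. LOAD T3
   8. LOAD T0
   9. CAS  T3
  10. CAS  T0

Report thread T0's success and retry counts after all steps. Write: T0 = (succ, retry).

T0 = (0, 2)

   1) LOAD T2:  M=3  r_T2=3
   2) LOAD T1:  M=3  r_T1=3
   3) LOAD T0:  M=3  r_T0=3
   4) CAS  T2:  M=4  r_T2=3 ✓
   5) CAS  T0:  M=4  r_T0=3 ✗
   6) CAS  T1:  M=4  r_T1=3 ✗
   7) LOAD T3:  M=4  r_T3=4
   8) LOAD T0:  M=4  r_T0=4
   9) CAS  T3:  M=5  r_T3=4 ✓
  10) CAS  T0:  M=5  r_T0=4 ✗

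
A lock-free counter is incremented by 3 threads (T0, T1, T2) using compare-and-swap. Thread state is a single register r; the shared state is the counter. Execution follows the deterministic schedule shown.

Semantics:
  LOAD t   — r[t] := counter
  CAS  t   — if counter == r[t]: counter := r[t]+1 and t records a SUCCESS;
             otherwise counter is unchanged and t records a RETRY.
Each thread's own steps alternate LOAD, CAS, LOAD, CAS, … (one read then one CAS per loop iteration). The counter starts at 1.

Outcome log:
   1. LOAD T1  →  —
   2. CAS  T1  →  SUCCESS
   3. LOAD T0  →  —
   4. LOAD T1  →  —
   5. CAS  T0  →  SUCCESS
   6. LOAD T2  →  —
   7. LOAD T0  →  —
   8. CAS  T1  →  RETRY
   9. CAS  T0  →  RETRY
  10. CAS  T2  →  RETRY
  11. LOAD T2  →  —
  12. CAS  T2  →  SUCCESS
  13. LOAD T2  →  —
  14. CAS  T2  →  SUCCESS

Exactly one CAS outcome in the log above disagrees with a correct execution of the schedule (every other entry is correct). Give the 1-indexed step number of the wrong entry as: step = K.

step = 9

Correct run:
   1) LOAD T1:  M=1  r_T1=1
   2) CAS  T1:  M=2  r_T1=1 ✓
   3) LOAD T0:  M=2  r_T0=2
   4) LOAD T1:  M=2  r_T1=2
   5) CAS  T0:  M=3  r_T0=2 ✓
   6) LOAD T2:  M=3  r_T2=3
   7) LOAD T0:  M=3  r_T0=3
   8) CAS  T1:  M=3  r_T1=2 ✗
   9) CAS  T0:  M=4  r_T0=3 ✓
  10) CAS  T2:  M=4  r_T2=3 ✗
  11) LOAD T2:  M=4  r_T2=4
  12) CAS  T2:  M=5  r_T2=4 ✓
  13) LOAD T2:  M=5  r_T2=5
  14) CAS  T2:  M=6  r_T2=5 ✓
Mismatch at 9.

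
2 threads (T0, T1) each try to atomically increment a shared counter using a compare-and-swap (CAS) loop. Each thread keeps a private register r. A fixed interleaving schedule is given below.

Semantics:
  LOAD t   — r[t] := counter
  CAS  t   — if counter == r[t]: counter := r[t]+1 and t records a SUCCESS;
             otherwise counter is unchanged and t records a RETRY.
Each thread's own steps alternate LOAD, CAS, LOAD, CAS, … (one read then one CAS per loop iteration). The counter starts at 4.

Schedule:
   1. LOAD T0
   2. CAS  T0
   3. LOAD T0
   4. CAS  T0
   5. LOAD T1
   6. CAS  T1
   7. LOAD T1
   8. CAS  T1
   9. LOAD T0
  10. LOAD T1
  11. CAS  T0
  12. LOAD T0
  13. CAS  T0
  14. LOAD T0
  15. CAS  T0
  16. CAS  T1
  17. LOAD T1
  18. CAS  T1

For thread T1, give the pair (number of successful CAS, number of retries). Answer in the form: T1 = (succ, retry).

T0 LOAD — after: cnt=4, r=4 — load
T0 CAS — after: cnt=5, r=4 — ok
T0 LOAD — after: cnt=5, r=5 — load
T0 CAS — after: cnt=6, r=5 — ok
T1 LOAD — after: cnt=6, r=6 — load
T1 CAS — after: cnt=7, r=6 — ok
T1 LOAD — after: cnt=7, r=7 — load
T1 CAS — after: cnt=8, r=7 — ok
T0 LOAD — after: cnt=8, r=8 — load
T1 LOAD — after: cnt=8, r=8 — load
T0 CAS — after: cnt=9, r=8 — ok
T0 LOAD — after: cnt=9, r=9 — load
T0 CAS — after: cnt=10, r=9 — ok
T0 LOAD — after: cnt=10, r=10 — load
T0 CAS — after: cnt=11, r=10 — ok
T1 CAS — after: cnt=11, r=8 — retry
T1 LOAD — after: cnt=11, r=11 — load
T1 CAS — after: cnt=12, r=11 — ok

T1 = (3, 1)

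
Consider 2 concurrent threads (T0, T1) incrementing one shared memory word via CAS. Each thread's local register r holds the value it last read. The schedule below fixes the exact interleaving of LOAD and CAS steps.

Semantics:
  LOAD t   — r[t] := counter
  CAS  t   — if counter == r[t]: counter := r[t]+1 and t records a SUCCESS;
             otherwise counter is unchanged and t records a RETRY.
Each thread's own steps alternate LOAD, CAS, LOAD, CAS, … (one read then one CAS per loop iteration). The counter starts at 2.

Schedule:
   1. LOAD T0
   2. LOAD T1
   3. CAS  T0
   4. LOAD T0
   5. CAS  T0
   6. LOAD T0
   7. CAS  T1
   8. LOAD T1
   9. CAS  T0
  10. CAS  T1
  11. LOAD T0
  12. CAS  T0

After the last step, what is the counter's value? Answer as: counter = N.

counter = 6

[1] T0.load  rd  (counter 2, T0.r 2)
[2] T1.load  rd  (counter 2, T1.r 2)
[3] T0.cas  hit  (counter 3, T0.r 2)
[4] T0.load  rd  (counter 3, T0.r 3)
[5] T0.cas  hit  (counter 4, T0.r 3)
[6] T0.load  rd  (counter 4, T0.r 4)
[7] T1.cas  miss  (counter 4, T1.r 2)
[8] T1.load  rd  (counter 4, T1.r 4)
[9] T0.cas  hit  (counter 5, T0.r 4)
[10] T1.cas  miss  (counter 5, T1.r 4)
[11] T0.load  rd  (counter 5, T0.r 5)
[12] T0.cas  hit  (counter 6, T0.r 5)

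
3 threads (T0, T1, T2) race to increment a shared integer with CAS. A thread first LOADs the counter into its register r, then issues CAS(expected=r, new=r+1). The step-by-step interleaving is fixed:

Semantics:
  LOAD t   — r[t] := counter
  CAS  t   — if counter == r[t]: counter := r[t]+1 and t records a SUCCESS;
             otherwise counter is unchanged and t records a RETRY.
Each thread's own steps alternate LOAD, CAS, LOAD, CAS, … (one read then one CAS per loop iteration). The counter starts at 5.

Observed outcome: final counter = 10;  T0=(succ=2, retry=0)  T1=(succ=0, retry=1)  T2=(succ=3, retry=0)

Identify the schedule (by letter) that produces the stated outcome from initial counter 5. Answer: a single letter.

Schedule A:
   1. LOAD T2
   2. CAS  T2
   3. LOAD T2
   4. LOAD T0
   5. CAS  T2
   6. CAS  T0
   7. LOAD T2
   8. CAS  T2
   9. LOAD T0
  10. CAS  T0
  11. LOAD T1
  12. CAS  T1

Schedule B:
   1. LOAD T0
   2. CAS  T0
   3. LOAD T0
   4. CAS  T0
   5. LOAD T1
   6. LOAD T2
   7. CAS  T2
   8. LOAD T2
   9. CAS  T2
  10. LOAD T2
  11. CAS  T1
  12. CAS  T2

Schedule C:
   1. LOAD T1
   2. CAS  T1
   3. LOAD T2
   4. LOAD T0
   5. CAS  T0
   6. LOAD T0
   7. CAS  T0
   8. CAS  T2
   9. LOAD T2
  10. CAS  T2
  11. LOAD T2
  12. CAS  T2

Tracing schedule B:
#1 T0 reads 5
#2 T0 CAS(5→6) writes; counter now 6
#3 T0 reads 6
#4 T0 CAS(6→7) writes; counter now 7
#5 T1 reads 7
#6 T2 reads 7
#7 T2 CAS(7→8) writes; counter now 8
#8 T2 reads 8
#9 T2 CAS(8→9) writes; counter now 9
#10 T2 reads 9
#11 T1 CAS(7→8) fails; counter now 9
#12 T2 CAS(9→10) writes; counter now 10

B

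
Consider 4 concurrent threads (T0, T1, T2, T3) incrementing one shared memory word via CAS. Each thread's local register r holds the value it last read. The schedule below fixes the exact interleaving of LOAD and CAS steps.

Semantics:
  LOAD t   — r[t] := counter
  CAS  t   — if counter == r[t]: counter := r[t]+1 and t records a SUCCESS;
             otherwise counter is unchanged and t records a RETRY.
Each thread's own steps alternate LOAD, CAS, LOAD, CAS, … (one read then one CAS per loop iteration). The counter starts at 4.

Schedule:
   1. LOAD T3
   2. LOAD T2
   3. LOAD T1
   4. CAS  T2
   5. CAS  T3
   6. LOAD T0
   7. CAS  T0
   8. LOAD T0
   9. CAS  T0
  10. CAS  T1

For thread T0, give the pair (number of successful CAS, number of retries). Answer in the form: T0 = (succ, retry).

T0 = (2, 0)

   1) LOAD T3:  M=4  r_T3=4
   2) LOAD T2:  M=4  r_T2=4
   3) LOAD T1:  M=4  r_T1=4
   4) CAS  T2:  M=5  r_T2=4 ✓
   5) CAS  T3:  M=5  r_T3=4 ✗
   6) LOAD T0:  M=5  r_T0=5
   7) CAS  T0:  M=6  r_T0=5 ✓
   8) LOAD T0:  M=6  r_T0=6
   9) CAS  T0:  M=7  r_T0=6 ✓
  10) CAS  T1:  M=7  r_T1=4 ✗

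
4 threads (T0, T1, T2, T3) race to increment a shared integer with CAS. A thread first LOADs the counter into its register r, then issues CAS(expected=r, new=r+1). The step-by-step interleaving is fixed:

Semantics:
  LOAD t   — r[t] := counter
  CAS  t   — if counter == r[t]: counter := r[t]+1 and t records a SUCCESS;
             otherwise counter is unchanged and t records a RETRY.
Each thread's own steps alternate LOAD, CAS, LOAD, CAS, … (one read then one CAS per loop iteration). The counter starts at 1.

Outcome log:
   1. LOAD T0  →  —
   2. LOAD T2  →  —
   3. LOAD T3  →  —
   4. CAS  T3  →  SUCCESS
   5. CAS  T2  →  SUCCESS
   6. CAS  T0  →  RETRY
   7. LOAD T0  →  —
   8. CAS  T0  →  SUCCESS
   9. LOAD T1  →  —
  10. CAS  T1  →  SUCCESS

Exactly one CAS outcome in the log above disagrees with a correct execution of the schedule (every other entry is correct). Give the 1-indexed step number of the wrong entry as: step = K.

step = 5

Reference trace:
   1) LOAD T0:  M=1  r_T0=1
   2) LOAD T2:  M=1  r_T2=1
   3) LOAD T3:  M=1  r_T3=1
   4) CAS  T3:  M=2  r_T3=1 ✓
   5) CAS  T2:  M=2  r_T2=1 ✗
   6) CAS  T0:  M=2  r_T0=1 ✗
   7) LOAD T0:  M=2  r_T0=2
   8) CAS  T0:  M=3  r_T0=2 ✓
   9) LOAD T1:  M=3  r_T1=3
  10) CAS  T1:  M=4  r_T1=3 ✓
Flip is step 5.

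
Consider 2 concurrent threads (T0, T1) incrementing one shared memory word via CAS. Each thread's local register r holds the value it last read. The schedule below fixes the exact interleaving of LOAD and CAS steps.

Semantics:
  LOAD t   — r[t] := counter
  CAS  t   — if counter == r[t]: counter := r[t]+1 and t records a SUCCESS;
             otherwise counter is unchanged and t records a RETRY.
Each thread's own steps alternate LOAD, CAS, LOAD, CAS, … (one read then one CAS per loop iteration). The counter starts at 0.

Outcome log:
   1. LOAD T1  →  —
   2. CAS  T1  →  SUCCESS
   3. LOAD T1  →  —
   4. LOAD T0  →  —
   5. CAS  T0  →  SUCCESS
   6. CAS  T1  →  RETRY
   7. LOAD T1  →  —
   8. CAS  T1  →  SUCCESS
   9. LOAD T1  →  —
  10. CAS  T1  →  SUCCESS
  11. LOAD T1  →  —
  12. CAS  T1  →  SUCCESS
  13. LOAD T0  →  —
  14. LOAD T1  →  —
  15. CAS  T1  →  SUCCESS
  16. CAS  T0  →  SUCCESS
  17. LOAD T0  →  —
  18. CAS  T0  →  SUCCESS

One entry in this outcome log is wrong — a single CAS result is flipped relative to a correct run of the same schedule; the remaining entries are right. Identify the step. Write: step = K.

Reference trace:
T1 LOAD — after: cnt=0, r=0 — load
T1 CAS — after: cnt=1, r=0 — ok
T1 LOAD — after: cnt=1, r=1 — load
T0 LOAD — after: cnt=1, r=1 — load
T0 CAS — after: cnt=2, r=1 — ok
T1 CAS — after: cnt=2, r=1 — retry
T1 LOAD — after: cnt=2, r=2 — load
T1 CAS — after: cnt=3, r=2 — ok
T1 LOAD — after: cnt=3, r=3 — load
T1 CAS — after: cnt=4, r=3 — ok
T1 LOAD — after: cnt=4, r=4 — load
T1 CAS — after: cnt=5, r=4 — ok
T0 LOAD — after: cnt=5, r=5 — load
T1 LOAD — after: cnt=5, r=5 — load
T1 CAS — after: cnt=6, r=5 — ok
T0 CAS — after: cnt=6, r=5 — retry
T0 LOAD — after: cnt=6, r=6 — load
T0 CAS — after: cnt=7, r=6 — ok
Log disagrees first at step 16.

step = 16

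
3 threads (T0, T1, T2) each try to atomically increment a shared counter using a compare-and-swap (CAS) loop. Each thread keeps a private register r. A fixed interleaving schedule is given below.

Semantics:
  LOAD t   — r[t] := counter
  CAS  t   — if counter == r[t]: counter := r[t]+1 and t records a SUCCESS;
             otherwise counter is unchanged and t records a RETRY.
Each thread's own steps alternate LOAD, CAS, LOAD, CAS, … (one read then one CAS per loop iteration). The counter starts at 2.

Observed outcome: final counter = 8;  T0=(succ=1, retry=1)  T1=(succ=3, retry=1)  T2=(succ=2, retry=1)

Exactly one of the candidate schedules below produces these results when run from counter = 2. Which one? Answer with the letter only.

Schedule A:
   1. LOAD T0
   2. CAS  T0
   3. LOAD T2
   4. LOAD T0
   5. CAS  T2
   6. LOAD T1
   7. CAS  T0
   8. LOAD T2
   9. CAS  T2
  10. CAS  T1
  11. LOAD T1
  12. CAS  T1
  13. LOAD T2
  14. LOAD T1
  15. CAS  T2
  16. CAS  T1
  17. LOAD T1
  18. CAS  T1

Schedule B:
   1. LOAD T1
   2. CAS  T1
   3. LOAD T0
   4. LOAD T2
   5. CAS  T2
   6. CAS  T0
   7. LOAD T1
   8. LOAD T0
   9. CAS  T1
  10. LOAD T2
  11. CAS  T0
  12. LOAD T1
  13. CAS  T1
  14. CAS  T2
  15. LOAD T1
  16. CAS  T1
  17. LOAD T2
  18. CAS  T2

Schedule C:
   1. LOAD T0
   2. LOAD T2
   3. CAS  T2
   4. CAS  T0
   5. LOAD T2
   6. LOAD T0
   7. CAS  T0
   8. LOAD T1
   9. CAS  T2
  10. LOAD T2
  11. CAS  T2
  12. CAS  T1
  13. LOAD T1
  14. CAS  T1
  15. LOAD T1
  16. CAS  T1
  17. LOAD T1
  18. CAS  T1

Run C:
T0 LOAD — after: cnt=2, r=2 — load
T2 LOAD — after: cnt=2, r=2 — load
T2 CAS — after: cnt=3, r=2 — ok
T0 CAS — after: cnt=3, r=2 — retry
T2 LOAD — after: cnt=3, r=3 — load
T0 LOAD — after: cnt=3, r=3 — load
T0 CAS — after: cnt=4, r=3 — ok
T1 LOAD — after: cnt=4, r=4 — load
T2 CAS — after: cnt=4, r=3 — retry
T2 LOAD — after: cnt=4, r=4 — load
T2 CAS — after: cnt=5, r=4 — ok
T1 CAS — after: cnt=5, r=4 — retry
T1 LOAD — after: cnt=5, r=5 — load
T1 CAS — after: cnt=6, r=5 — ok
T1 LOAD — after: cnt=6, r=6 — load
T1 CAS — after: cnt=7, r=6 — ok
T1 LOAD — after: cnt=7, r=7 — load
T1 CAS — after: cnt=8, r=7 — ok

C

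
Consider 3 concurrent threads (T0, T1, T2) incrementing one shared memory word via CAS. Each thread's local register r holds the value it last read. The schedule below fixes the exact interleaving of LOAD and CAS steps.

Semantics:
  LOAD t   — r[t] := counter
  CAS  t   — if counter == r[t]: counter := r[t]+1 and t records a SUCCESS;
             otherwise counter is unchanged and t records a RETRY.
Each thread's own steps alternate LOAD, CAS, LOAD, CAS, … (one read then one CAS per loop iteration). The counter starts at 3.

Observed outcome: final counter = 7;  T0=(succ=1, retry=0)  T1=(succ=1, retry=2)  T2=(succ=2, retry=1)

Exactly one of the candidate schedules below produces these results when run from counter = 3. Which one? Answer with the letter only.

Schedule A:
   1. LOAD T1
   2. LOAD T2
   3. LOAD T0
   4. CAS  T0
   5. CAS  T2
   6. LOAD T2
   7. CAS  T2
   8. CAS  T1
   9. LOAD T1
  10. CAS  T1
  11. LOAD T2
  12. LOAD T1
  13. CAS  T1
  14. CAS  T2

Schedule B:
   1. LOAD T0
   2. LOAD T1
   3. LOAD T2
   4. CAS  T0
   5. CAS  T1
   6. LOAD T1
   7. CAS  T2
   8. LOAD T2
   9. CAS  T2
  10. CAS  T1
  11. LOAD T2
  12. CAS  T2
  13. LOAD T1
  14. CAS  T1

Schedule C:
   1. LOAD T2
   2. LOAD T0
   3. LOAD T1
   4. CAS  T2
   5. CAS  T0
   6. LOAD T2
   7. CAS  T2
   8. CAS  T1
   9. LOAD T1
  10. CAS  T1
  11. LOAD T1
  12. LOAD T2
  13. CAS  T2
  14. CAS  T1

Run B:
   1) LOAD T0:  M=3  r_T0=3
   2) LOAD T1:  M=3  r_T1=3
   3) LOAD T2:  M=3  r_T2=3
   4) CAS  T0:  M=4  r_T0=3 ✓
   5) CAS  T1:  M=4  r_T1=3 ✗
   6) LOAD T1:  M=4  r_T1=4
   7) CAS  T2:  M=4  r_T2=3 ✗
   8) LOAD T2:  M=4  r_T2=4
   9) CAS  T2:  M=5  r_T2=4 ✓
  10) CAS  T1:  M=5  r_T1=4 ✗
  11) LOAD T2:  M=5  r_T2=5
  12) CAS  T2:  M=6  r_T2=5 ✓
  13) LOAD T1:  M=6  r_T1=6
  14) CAS  T1:  M=7  r_T1=6 ✓

B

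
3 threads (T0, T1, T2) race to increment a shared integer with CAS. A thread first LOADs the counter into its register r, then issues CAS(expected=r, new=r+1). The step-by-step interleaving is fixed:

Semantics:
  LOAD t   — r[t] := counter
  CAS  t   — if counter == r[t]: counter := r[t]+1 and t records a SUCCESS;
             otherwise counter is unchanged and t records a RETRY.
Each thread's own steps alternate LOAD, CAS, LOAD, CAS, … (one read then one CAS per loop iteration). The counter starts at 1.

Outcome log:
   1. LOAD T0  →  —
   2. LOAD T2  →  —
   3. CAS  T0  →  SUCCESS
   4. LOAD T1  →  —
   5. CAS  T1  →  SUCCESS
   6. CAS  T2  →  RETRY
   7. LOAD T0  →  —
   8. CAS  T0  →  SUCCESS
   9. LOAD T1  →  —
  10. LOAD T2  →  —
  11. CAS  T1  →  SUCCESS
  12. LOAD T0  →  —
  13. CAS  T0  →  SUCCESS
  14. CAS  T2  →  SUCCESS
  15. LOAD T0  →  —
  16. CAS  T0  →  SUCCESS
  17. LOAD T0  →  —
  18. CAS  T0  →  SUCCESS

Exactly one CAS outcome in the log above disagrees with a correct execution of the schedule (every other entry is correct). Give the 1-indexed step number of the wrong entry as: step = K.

step = 14

Reference trace:
[1] T0.load  rd  (counter 1, T0.r 1)
[2] T2.load  rd  (counter 1, T2.r 1)
[3] T0.cas  hit  (counter 2, T0.r 1)
[4] T1.load  rd  (counter 2, T1.r 2)
[5] T1.cas  hit  (counter 3, T1.r 2)
[6] T2.cas  miss  (counter 3, T2.r 1)
[7] T0.load  rd  (counter 3, T0.r 3)
[8] T0.cas  hit  (counter 4, T0.r 3)
[9] T1.load  rd  (counter 4, T1.r 4)
[10] T2.load  rd  (counter 4, T2.r 4)
[11] T1.cas  hit  (counter 5, T1.r 4)
[12] T0.load  rd  (counter 5, T0.r 5)
[13] T0.cas  hit  (counter 6, T0.r 5)
[14] T2.cas  miss  (counter 6, T2.r 4)
[15] T0.load  rd  (counter 6, T0.r 6)
[16] T0.cas  hit  (counter 7, T0.r 6)
[17] T0.load  rd  (counter 7, T0.r 7)
[18] T0.cas  hit  (counter 8, T0.r 7)
Mismatch at 14.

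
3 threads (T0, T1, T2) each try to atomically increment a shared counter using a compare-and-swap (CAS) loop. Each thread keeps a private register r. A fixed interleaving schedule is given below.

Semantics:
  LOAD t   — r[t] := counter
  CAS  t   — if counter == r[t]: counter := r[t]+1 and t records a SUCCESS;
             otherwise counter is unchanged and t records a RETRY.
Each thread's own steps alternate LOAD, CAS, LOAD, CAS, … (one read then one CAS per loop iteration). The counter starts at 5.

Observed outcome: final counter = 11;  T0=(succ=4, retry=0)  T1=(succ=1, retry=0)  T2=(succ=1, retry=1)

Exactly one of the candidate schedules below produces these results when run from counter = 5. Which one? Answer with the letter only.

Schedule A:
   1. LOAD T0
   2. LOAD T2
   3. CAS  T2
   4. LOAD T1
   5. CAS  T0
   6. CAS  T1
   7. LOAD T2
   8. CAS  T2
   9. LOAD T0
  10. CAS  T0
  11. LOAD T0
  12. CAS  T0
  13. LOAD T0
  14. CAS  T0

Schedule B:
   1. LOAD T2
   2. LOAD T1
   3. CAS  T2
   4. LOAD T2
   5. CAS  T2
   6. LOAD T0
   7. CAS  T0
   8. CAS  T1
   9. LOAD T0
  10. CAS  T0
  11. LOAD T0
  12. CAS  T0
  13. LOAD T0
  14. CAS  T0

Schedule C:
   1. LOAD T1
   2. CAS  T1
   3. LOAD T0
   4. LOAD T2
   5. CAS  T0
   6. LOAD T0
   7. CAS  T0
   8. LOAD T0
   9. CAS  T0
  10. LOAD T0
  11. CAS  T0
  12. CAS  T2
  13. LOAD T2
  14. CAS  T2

Simulating candidate C:
1. LOAD T1 → mem=5 r[T1]=5 [LOAD]
2. CAS T1 → mem=6 r[T1]=5 [OK]
3. LOAD T0 → mem=6 r[T0]=6 [LOAD]
4. LOAD T2 → mem=6 r[T2]=6 [LOAD]
5. CAS T0 → mem=7 r[T0]=6 [OK]
6. LOAD T0 → mem=7 r[T0]=7 [LOAD]
7. CAS T0 → mem=8 r[T0]=7 [OK]
8. LOAD T0 → mem=8 r[T0]=8 [LOAD]
9. CAS T0 → mem=9 r[T0]=8 [OK]
10. LOAD T0 → mem=9 r[T0]=9 [LOAD]
11. CAS T0 → mem=10 r[T0]=9 [OK]
12. CAS T2 → mem=10 r[T2]=6 [RETRY]
13. LOAD T2 → mem=10 r[T2]=10 [LOAD]
14. CAS T2 → mem=11 r[T2]=10 [OK]

C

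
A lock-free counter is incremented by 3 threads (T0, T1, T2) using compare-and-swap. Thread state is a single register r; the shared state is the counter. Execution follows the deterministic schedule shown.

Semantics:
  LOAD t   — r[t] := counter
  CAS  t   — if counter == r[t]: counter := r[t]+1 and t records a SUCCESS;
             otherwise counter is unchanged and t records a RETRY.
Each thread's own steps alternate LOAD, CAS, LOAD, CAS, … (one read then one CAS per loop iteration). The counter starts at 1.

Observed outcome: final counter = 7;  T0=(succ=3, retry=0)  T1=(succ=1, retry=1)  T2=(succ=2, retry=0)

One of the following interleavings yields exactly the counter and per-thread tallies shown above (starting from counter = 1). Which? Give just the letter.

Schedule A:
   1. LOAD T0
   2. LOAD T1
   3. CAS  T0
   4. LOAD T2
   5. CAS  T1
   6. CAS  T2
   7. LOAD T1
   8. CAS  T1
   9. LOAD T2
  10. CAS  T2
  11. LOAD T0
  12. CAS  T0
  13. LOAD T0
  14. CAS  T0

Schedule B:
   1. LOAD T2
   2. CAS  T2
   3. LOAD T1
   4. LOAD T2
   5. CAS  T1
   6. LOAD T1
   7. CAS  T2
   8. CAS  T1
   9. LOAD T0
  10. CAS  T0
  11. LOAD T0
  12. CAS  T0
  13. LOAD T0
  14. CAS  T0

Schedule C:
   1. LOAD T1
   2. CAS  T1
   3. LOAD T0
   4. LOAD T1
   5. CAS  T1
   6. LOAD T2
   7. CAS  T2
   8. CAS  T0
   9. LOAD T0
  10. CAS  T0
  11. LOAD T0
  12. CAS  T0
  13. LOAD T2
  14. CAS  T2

A

Run A:
   1) LOAD T0:  M=1  r_T0=1
   2) LOAD T1:  M=1  r_T1=1
   3) CAS  T0:  M=2  r_T0=1 ✓
   4) LOAD T2:  M=2  r_T2=2
   5) CAS  T1:  M=2  r_T1=1 ✗
   6) CAS  T2:  M=3  r_T2=2 ✓
   7) LOAD T1:  M=3  r_T1=3
   8) CAS  T1:  M=4  r_T1=3 ✓
   9) LOAD T2:  M=4  r_T2=4
  10) CAS  T2:  M=5  r_T2=4 ✓
  11) LOAD T0:  M=5  r_T0=5
  12) CAS  T0:  M=6  r_T0=5 ✓
  13) LOAD T0:  M=6  r_T0=6
  14) CAS  T0:  M=7  r_T0=6 ✓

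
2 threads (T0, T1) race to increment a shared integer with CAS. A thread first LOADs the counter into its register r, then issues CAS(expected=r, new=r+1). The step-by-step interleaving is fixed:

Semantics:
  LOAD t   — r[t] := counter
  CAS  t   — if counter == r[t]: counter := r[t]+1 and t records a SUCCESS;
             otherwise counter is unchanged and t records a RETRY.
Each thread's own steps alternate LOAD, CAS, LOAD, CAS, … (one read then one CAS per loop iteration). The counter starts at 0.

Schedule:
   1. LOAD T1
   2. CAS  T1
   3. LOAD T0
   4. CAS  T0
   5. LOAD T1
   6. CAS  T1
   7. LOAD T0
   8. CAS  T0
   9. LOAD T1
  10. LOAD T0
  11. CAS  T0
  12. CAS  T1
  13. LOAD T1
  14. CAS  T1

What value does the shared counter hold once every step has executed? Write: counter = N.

step 1: T1 LOAD ⇒ load; ctr=0 reg=0
step 2: T1 CAS ⇒ ok; ctr=1 reg=0
step 3: T0 LOAD ⇒ load; ctr=1 reg=1
step 4: T0 CAS ⇒ ok; ctr=2 reg=1
step 5: T1 LOAD ⇒ load; ctr=2 reg=2
step 6: T1 CAS ⇒ ok; ctr=3 reg=2
step 7: T0 LOAD ⇒ load; ctr=3 reg=3
step 8: T0 CAS ⇒ ok; ctr=4 reg=3
step 9: T1 LOAD ⇒ load; ctr=4 reg=4
step 10: T0 LOAD ⇒ load; ctr=4 reg=4
step 11: T0 CAS ⇒ ok; ctr=5 reg=4
step 12: T1 CAS ⇒ retry; ctr=5 reg=4
step 13: T1 LOAD ⇒ load; ctr=5 reg=5
step 14: T1 CAS ⇒ ok; ctr=6 reg=5

counter = 6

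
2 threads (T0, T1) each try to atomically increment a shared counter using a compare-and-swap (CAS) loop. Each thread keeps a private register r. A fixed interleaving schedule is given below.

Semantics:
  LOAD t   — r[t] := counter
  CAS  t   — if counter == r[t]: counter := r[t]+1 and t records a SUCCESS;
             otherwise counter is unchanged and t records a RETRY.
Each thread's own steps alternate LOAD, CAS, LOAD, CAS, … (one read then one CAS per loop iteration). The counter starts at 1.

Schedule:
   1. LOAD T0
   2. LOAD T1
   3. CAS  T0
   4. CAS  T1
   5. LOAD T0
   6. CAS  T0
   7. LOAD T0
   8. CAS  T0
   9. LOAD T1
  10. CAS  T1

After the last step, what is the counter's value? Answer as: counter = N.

[1] T0.load  rd  (counter 1, T0.r 1)
[2] T1.load  rd  (counter 1, T1.r 1)
[3] T0.cas  hit  (counter 2, T0.r 1)
[4] T1.cas  miss  (counter 2, T1.r 1)
[5] T0.load  rd  (counter 2, T0.r 2)
[6] T0.cas  hit  (counter 3, T0.r 2)
[7] T0.load  rd  (counter 3, T0.r 3)
[8] T0.cas  hit  (counter 4, T0.r 3)
[9] T1.load  rd  (counter 4, T1.r 4)
[10] T1.cas  hit  (counter 5, T1.r 4)

counter = 5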